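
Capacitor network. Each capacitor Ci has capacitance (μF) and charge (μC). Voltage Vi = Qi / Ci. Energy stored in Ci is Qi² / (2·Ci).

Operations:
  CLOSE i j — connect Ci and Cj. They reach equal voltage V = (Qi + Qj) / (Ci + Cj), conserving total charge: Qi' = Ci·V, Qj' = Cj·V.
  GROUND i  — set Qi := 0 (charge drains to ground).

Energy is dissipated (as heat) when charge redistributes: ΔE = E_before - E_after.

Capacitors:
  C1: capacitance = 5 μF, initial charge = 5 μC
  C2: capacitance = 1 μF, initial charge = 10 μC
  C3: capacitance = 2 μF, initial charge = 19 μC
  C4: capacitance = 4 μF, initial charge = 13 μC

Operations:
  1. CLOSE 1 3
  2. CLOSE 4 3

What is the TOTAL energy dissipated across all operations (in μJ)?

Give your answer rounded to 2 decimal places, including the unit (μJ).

Answer: 51.63 μJ

Derivation:
Initial: C1(5μF, Q=5μC, V=1.00V), C2(1μF, Q=10μC, V=10.00V), C3(2μF, Q=19μC, V=9.50V), C4(4μF, Q=13μC, V=3.25V)
Op 1: CLOSE 1-3: Q_total=24.00, C_total=7.00, V=3.43; Q1=17.14, Q3=6.86; dissipated=51.607
Op 2: CLOSE 4-3: Q_total=19.86, C_total=6.00, V=3.31; Q4=13.24, Q3=6.62; dissipated=0.021
Total dissipated: 51.628 μJ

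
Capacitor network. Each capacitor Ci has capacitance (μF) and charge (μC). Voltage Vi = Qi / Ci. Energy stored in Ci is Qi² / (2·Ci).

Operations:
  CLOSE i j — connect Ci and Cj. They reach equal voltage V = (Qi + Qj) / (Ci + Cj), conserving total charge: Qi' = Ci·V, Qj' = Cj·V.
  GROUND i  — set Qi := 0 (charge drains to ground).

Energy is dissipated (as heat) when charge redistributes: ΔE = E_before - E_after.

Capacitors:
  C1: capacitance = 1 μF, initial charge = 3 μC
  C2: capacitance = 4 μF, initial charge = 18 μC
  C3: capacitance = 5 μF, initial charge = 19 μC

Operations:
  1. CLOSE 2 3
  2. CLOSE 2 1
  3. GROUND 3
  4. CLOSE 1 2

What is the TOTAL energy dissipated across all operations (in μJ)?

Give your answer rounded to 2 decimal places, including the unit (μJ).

Initial: C1(1μF, Q=3μC, V=3.00V), C2(4μF, Q=18μC, V=4.50V), C3(5μF, Q=19μC, V=3.80V)
Op 1: CLOSE 2-3: Q_total=37.00, C_total=9.00, V=4.11; Q2=16.44, Q3=20.56; dissipated=0.544
Op 2: CLOSE 2-1: Q_total=19.44, C_total=5.00, V=3.89; Q2=15.56, Q1=3.89; dissipated=0.494
Op 3: GROUND 3: Q3=0; energy lost=42.253
Op 4: CLOSE 1-2: Q_total=19.44, C_total=5.00, V=3.89; Q1=3.89, Q2=15.56; dissipated=0.000
Total dissipated: 43.291 μJ

Answer: 43.29 μJ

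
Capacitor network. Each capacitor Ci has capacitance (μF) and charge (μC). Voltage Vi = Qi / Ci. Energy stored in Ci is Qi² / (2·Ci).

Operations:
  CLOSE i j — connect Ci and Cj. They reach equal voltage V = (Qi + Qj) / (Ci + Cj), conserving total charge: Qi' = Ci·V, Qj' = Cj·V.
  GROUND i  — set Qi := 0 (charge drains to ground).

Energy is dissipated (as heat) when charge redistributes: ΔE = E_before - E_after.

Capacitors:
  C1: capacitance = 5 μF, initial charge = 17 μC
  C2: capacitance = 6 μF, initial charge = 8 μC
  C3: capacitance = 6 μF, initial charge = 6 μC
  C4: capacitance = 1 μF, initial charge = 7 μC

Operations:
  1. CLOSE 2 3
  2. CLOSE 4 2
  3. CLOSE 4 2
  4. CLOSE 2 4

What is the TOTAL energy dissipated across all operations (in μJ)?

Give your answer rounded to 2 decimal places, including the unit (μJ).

Answer: 14.75 μJ

Derivation:
Initial: C1(5μF, Q=17μC, V=3.40V), C2(6μF, Q=8μC, V=1.33V), C3(6μF, Q=6μC, V=1.00V), C4(1μF, Q=7μC, V=7.00V)
Op 1: CLOSE 2-3: Q_total=14.00, C_total=12.00, V=1.17; Q2=7.00, Q3=7.00; dissipated=0.167
Op 2: CLOSE 4-2: Q_total=14.00, C_total=7.00, V=2.00; Q4=2.00, Q2=12.00; dissipated=14.583
Op 3: CLOSE 4-2: Q_total=14.00, C_total=7.00, V=2.00; Q4=2.00, Q2=12.00; dissipated=0.000
Op 4: CLOSE 2-4: Q_total=14.00, C_total=7.00, V=2.00; Q2=12.00, Q4=2.00; dissipated=0.000
Total dissipated: 14.750 μJ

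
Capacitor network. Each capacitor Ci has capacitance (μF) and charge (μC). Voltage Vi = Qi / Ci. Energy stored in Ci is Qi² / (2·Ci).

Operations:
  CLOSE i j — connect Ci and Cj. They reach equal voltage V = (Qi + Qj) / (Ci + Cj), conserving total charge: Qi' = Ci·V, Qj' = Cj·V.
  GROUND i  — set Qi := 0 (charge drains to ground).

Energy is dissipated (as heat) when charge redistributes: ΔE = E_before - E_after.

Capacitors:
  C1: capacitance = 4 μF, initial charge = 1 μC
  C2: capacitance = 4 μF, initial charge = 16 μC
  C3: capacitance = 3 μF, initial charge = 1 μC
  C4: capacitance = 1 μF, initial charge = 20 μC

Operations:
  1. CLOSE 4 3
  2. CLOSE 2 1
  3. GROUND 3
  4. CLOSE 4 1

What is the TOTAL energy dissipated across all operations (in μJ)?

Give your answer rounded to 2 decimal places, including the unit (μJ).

Initial: C1(4μF, Q=1μC, V=0.25V), C2(4μF, Q=16μC, V=4.00V), C3(3μF, Q=1μC, V=0.33V), C4(1μF, Q=20μC, V=20.00V)
Op 1: CLOSE 4-3: Q_total=21.00, C_total=4.00, V=5.25; Q4=5.25, Q3=15.75; dissipated=145.042
Op 2: CLOSE 2-1: Q_total=17.00, C_total=8.00, V=2.12; Q2=8.50, Q1=8.50; dissipated=14.062
Op 3: GROUND 3: Q3=0; energy lost=41.344
Op 4: CLOSE 4-1: Q_total=13.75, C_total=5.00, V=2.75; Q4=2.75, Q1=11.00; dissipated=3.906
Total dissipated: 204.354 μJ

Answer: 204.35 μJ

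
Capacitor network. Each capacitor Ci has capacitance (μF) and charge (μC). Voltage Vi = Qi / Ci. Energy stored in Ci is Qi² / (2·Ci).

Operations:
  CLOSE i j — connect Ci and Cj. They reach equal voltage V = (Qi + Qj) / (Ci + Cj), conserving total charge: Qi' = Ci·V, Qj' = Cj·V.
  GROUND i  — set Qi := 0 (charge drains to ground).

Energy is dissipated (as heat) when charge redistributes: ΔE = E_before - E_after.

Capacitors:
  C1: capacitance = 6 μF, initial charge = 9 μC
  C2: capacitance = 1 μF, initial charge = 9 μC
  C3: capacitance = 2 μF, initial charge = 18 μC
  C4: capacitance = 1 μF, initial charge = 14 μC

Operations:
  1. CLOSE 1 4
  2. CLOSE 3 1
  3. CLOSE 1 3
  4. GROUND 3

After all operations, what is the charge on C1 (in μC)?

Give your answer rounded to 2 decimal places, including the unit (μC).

Initial: C1(6μF, Q=9μC, V=1.50V), C2(1μF, Q=9μC, V=9.00V), C3(2μF, Q=18μC, V=9.00V), C4(1μF, Q=14μC, V=14.00V)
Op 1: CLOSE 1-4: Q_total=23.00, C_total=7.00, V=3.29; Q1=19.71, Q4=3.29; dissipated=66.964
Op 2: CLOSE 3-1: Q_total=37.71, C_total=8.00, V=4.71; Q3=9.43, Q1=28.29; dissipated=24.490
Op 3: CLOSE 1-3: Q_total=37.71, C_total=8.00, V=4.71; Q1=28.29, Q3=9.43; dissipated=0.000
Op 4: GROUND 3: Q3=0; energy lost=22.224
Final charges: Q1=28.29, Q2=9.00, Q3=0.00, Q4=3.29

Answer: 28.29 μC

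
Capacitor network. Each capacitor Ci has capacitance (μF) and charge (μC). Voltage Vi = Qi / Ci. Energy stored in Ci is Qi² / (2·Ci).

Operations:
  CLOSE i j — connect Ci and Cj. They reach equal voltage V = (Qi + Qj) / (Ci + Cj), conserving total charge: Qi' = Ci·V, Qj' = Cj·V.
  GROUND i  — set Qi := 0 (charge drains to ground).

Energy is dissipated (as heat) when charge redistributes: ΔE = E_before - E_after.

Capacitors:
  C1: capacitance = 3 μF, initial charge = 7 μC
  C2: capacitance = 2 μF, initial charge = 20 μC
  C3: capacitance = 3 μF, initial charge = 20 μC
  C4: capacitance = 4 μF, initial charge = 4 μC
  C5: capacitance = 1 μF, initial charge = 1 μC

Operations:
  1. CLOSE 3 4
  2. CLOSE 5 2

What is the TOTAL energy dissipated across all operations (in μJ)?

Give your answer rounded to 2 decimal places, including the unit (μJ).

Answer: 54.52 μJ

Derivation:
Initial: C1(3μF, Q=7μC, V=2.33V), C2(2μF, Q=20μC, V=10.00V), C3(3μF, Q=20μC, V=6.67V), C4(4μF, Q=4μC, V=1.00V), C5(1μF, Q=1μC, V=1.00V)
Op 1: CLOSE 3-4: Q_total=24.00, C_total=7.00, V=3.43; Q3=10.29, Q4=13.71; dissipated=27.524
Op 2: CLOSE 5-2: Q_total=21.00, C_total=3.00, V=7.00; Q5=7.00, Q2=14.00; dissipated=27.000
Total dissipated: 54.524 μJ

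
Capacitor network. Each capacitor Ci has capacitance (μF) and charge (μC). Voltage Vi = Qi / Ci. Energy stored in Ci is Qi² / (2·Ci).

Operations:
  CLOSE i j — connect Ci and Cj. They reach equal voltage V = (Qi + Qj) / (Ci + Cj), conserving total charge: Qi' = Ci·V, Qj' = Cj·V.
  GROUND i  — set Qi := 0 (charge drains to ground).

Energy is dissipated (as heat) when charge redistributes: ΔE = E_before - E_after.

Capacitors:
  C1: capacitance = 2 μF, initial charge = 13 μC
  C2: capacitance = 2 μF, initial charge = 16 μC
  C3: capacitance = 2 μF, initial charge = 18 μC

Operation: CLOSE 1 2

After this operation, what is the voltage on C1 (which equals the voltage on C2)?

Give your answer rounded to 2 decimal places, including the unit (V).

Answer: 7.25 V

Derivation:
Initial: C1(2μF, Q=13μC, V=6.50V), C2(2μF, Q=16μC, V=8.00V), C3(2μF, Q=18μC, V=9.00V)
Op 1: CLOSE 1-2: Q_total=29.00, C_total=4.00, V=7.25; Q1=14.50, Q2=14.50; dissipated=1.125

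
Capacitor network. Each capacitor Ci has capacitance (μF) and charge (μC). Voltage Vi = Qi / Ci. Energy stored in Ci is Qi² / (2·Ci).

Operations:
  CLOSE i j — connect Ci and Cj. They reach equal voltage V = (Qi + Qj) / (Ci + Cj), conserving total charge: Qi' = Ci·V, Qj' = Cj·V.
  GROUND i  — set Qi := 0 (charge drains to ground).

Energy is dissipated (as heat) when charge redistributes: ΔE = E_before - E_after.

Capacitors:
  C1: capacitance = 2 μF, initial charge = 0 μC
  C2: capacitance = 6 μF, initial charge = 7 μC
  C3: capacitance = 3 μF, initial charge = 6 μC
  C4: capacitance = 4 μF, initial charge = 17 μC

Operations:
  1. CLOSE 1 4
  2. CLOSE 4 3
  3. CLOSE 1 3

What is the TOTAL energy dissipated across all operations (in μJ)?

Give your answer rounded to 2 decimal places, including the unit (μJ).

Answer: 12.71 μJ

Derivation:
Initial: C1(2μF, Q=0μC, V=0.00V), C2(6μF, Q=7μC, V=1.17V), C3(3μF, Q=6μC, V=2.00V), C4(4μF, Q=17μC, V=4.25V)
Op 1: CLOSE 1-4: Q_total=17.00, C_total=6.00, V=2.83; Q1=5.67, Q4=11.33; dissipated=12.042
Op 2: CLOSE 4-3: Q_total=17.33, C_total=7.00, V=2.48; Q4=9.90, Q3=7.43; dissipated=0.595
Op 3: CLOSE 1-3: Q_total=13.10, C_total=5.00, V=2.62; Q1=5.24, Q3=7.86; dissipated=0.077
Total dissipated: 12.713 μJ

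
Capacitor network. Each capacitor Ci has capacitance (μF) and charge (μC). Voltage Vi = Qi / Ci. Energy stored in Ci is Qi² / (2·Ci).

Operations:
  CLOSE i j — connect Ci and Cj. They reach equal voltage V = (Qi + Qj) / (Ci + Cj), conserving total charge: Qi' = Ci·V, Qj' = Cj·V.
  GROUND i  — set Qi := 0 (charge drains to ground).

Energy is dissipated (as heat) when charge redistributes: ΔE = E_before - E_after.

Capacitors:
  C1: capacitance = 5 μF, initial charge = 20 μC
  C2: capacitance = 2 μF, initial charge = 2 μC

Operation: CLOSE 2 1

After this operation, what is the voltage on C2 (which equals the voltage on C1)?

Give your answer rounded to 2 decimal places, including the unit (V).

Answer: 3.14 V

Derivation:
Initial: C1(5μF, Q=20μC, V=4.00V), C2(2μF, Q=2μC, V=1.00V)
Op 1: CLOSE 2-1: Q_total=22.00, C_total=7.00, V=3.14; Q2=6.29, Q1=15.71; dissipated=6.429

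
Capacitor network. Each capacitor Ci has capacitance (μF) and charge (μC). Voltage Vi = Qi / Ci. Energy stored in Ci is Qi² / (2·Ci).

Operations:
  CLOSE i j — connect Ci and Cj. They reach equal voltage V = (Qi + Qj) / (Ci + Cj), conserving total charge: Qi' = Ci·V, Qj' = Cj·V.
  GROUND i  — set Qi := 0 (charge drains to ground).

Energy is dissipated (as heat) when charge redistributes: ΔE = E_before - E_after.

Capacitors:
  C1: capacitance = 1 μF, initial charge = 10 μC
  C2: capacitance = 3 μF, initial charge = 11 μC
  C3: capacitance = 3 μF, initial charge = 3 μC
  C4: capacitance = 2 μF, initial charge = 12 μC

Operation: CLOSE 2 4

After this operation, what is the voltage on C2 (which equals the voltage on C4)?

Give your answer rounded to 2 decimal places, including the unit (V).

Initial: C1(1μF, Q=10μC, V=10.00V), C2(3μF, Q=11μC, V=3.67V), C3(3μF, Q=3μC, V=1.00V), C4(2μF, Q=12μC, V=6.00V)
Op 1: CLOSE 2-4: Q_total=23.00, C_total=5.00, V=4.60; Q2=13.80, Q4=9.20; dissipated=3.267

Answer: 4.60 V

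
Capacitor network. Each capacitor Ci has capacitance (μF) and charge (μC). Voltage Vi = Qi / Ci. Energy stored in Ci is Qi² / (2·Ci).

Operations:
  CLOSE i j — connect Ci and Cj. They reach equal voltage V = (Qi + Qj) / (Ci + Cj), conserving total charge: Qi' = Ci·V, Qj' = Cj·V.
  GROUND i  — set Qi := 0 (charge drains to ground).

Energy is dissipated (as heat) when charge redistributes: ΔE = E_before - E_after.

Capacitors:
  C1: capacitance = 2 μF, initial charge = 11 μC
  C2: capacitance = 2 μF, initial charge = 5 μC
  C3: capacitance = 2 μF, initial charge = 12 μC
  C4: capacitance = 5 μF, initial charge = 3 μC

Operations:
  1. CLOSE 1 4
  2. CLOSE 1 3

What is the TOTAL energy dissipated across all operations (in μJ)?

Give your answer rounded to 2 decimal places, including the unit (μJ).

Answer: 25.15 μJ

Derivation:
Initial: C1(2μF, Q=11μC, V=5.50V), C2(2μF, Q=5μC, V=2.50V), C3(2μF, Q=12μC, V=6.00V), C4(5μF, Q=3μC, V=0.60V)
Op 1: CLOSE 1-4: Q_total=14.00, C_total=7.00, V=2.00; Q1=4.00, Q4=10.00; dissipated=17.150
Op 2: CLOSE 1-3: Q_total=16.00, C_total=4.00, V=4.00; Q1=8.00, Q3=8.00; dissipated=8.000
Total dissipated: 25.150 μJ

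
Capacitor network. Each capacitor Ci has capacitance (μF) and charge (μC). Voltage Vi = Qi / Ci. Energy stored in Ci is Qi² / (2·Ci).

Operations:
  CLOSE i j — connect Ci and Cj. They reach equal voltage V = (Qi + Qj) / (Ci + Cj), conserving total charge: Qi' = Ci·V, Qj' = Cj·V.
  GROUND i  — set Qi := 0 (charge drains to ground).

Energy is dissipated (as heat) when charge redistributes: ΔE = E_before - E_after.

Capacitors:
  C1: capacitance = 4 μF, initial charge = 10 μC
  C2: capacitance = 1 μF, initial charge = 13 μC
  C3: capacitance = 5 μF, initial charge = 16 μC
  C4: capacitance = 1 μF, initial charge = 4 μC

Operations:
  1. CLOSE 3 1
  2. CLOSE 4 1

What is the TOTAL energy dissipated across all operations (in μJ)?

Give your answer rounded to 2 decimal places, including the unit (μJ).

Initial: C1(4μF, Q=10μC, V=2.50V), C2(1μF, Q=13μC, V=13.00V), C3(5μF, Q=16μC, V=3.20V), C4(1μF, Q=4μC, V=4.00V)
Op 1: CLOSE 3-1: Q_total=26.00, C_total=9.00, V=2.89; Q3=14.44, Q1=11.56; dissipated=0.544
Op 2: CLOSE 4-1: Q_total=15.56, C_total=5.00, V=3.11; Q4=3.11, Q1=12.44; dissipated=0.494
Total dissipated: 1.038 μJ

Answer: 1.04 μJ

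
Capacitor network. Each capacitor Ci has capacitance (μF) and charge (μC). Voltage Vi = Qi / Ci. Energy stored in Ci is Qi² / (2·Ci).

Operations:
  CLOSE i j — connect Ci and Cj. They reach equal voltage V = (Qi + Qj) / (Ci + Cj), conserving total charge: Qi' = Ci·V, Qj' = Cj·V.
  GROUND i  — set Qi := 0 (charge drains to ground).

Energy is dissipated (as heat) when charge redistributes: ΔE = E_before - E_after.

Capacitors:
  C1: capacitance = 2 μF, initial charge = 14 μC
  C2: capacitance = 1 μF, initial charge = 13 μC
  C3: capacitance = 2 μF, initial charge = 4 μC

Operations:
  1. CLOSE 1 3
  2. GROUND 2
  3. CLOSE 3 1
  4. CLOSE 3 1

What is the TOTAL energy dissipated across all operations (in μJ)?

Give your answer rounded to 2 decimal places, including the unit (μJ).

Initial: C1(2μF, Q=14μC, V=7.00V), C2(1μF, Q=13μC, V=13.00V), C3(2μF, Q=4μC, V=2.00V)
Op 1: CLOSE 1-3: Q_total=18.00, C_total=4.00, V=4.50; Q1=9.00, Q3=9.00; dissipated=12.500
Op 2: GROUND 2: Q2=0; energy lost=84.500
Op 3: CLOSE 3-1: Q_total=18.00, C_total=4.00, V=4.50; Q3=9.00, Q1=9.00; dissipated=0.000
Op 4: CLOSE 3-1: Q_total=18.00, C_total=4.00, V=4.50; Q3=9.00, Q1=9.00; dissipated=0.000
Total dissipated: 97.000 μJ

Answer: 97.00 μJ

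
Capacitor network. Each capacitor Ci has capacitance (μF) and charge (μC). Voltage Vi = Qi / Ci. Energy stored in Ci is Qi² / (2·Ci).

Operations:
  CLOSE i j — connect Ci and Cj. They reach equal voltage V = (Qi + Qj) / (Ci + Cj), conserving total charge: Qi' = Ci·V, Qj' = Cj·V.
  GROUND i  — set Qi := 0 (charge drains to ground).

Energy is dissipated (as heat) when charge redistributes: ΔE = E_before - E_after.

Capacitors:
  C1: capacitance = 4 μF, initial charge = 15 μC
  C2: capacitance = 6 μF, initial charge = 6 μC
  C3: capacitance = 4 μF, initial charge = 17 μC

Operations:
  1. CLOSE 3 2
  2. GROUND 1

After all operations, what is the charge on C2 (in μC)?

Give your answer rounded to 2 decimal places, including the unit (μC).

Answer: 13.80 μC

Derivation:
Initial: C1(4μF, Q=15μC, V=3.75V), C2(6μF, Q=6μC, V=1.00V), C3(4μF, Q=17μC, V=4.25V)
Op 1: CLOSE 3-2: Q_total=23.00, C_total=10.00, V=2.30; Q3=9.20, Q2=13.80; dissipated=12.675
Op 2: GROUND 1: Q1=0; energy lost=28.125
Final charges: Q1=0.00, Q2=13.80, Q3=9.20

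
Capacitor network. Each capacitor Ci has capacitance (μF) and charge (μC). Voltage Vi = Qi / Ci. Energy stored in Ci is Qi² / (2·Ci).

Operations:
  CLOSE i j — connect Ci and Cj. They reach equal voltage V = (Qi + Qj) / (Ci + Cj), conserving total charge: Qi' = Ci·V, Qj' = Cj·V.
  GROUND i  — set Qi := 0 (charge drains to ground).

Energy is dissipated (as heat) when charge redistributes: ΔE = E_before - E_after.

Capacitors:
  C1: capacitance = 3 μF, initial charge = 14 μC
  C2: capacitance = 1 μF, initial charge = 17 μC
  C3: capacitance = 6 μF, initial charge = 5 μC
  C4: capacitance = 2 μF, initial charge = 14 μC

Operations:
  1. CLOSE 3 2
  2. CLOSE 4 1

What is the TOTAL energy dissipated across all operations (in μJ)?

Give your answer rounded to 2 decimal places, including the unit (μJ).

Answer: 115.28 μJ

Derivation:
Initial: C1(3μF, Q=14μC, V=4.67V), C2(1μF, Q=17μC, V=17.00V), C3(6μF, Q=5μC, V=0.83V), C4(2μF, Q=14μC, V=7.00V)
Op 1: CLOSE 3-2: Q_total=22.00, C_total=7.00, V=3.14; Q3=18.86, Q2=3.14; dissipated=112.012
Op 2: CLOSE 4-1: Q_total=28.00, C_total=5.00, V=5.60; Q4=11.20, Q1=16.80; dissipated=3.267
Total dissipated: 115.279 μJ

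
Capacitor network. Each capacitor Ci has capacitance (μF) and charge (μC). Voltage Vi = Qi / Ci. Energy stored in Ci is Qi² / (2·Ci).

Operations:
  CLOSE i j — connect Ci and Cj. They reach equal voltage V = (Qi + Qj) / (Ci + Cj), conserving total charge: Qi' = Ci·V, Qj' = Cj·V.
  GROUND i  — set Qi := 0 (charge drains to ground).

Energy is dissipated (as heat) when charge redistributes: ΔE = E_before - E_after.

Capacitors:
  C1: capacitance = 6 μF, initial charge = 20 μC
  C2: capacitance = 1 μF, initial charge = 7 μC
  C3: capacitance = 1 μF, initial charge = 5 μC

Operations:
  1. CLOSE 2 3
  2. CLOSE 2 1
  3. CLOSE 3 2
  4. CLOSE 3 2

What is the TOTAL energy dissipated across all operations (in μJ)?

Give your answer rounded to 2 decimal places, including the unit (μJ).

Answer: 5.35 μJ

Derivation:
Initial: C1(6μF, Q=20μC, V=3.33V), C2(1μF, Q=7μC, V=7.00V), C3(1μF, Q=5μC, V=5.00V)
Op 1: CLOSE 2-3: Q_total=12.00, C_total=2.00, V=6.00; Q2=6.00, Q3=6.00; dissipated=1.000
Op 2: CLOSE 2-1: Q_total=26.00, C_total=7.00, V=3.71; Q2=3.71, Q1=22.29; dissipated=3.048
Op 3: CLOSE 3-2: Q_total=9.71, C_total=2.00, V=4.86; Q3=4.86, Q2=4.86; dissipated=1.306
Op 4: CLOSE 3-2: Q_total=9.71, C_total=2.00, V=4.86; Q3=4.86, Q2=4.86; dissipated=0.000
Total dissipated: 5.354 μJ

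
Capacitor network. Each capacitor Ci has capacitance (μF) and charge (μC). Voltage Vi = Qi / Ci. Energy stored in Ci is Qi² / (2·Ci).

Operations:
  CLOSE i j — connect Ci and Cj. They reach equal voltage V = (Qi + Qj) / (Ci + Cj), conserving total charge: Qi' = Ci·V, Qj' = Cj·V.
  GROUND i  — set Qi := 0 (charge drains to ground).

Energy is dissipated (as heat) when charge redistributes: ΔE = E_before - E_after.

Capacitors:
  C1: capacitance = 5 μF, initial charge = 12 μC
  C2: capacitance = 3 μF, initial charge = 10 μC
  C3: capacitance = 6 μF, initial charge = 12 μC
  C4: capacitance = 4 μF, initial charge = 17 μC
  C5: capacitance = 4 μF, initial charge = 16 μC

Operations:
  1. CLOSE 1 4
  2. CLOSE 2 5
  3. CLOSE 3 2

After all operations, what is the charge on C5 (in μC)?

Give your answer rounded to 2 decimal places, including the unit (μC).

Initial: C1(5μF, Q=12μC, V=2.40V), C2(3μF, Q=10μC, V=3.33V), C3(6μF, Q=12μC, V=2.00V), C4(4μF, Q=17μC, V=4.25V), C5(4μF, Q=16μC, V=4.00V)
Op 1: CLOSE 1-4: Q_total=29.00, C_total=9.00, V=3.22; Q1=16.11, Q4=12.89; dissipated=3.803
Op 2: CLOSE 2-5: Q_total=26.00, C_total=7.00, V=3.71; Q2=11.14, Q5=14.86; dissipated=0.381
Op 3: CLOSE 3-2: Q_total=23.14, C_total=9.00, V=2.57; Q3=15.43, Q2=7.71; dissipated=2.939
Final charges: Q1=16.11, Q2=7.71, Q3=15.43, Q4=12.89, Q5=14.86

Answer: 14.86 μC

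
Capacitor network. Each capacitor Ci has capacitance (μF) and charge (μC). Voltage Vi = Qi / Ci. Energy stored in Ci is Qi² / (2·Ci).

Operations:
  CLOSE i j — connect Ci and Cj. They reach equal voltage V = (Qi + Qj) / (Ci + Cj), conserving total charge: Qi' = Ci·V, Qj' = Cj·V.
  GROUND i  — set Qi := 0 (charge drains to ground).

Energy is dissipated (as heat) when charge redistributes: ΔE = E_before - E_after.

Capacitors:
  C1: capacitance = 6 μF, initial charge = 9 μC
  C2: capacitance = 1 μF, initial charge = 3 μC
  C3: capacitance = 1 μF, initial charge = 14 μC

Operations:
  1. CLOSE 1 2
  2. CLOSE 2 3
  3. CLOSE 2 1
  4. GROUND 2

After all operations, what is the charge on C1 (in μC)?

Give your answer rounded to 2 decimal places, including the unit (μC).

Initial: C1(6μF, Q=9μC, V=1.50V), C2(1μF, Q=3μC, V=3.00V), C3(1μF, Q=14μC, V=14.00V)
Op 1: CLOSE 1-2: Q_total=12.00, C_total=7.00, V=1.71; Q1=10.29, Q2=1.71; dissipated=0.964
Op 2: CLOSE 2-3: Q_total=15.71, C_total=2.00, V=7.86; Q2=7.86, Q3=7.86; dissipated=37.735
Op 3: CLOSE 2-1: Q_total=18.14, C_total=7.00, V=2.59; Q2=2.59, Q1=15.55; dissipated=16.172
Op 4: GROUND 2: Q2=0; energy lost=3.359
Final charges: Q1=15.55, Q2=0.00, Q3=7.86

Answer: 15.55 μC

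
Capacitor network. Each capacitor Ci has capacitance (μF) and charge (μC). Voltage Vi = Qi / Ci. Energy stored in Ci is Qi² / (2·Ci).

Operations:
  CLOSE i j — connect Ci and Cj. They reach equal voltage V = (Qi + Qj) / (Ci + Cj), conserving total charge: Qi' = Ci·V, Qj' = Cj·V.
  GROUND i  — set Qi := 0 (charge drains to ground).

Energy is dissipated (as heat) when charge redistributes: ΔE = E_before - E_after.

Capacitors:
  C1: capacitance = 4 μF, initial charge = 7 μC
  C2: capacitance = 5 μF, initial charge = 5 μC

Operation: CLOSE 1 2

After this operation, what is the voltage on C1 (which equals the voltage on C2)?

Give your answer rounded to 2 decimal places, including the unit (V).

Answer: 1.33 V

Derivation:
Initial: C1(4μF, Q=7μC, V=1.75V), C2(5μF, Q=5μC, V=1.00V)
Op 1: CLOSE 1-2: Q_total=12.00, C_total=9.00, V=1.33; Q1=5.33, Q2=6.67; dissipated=0.625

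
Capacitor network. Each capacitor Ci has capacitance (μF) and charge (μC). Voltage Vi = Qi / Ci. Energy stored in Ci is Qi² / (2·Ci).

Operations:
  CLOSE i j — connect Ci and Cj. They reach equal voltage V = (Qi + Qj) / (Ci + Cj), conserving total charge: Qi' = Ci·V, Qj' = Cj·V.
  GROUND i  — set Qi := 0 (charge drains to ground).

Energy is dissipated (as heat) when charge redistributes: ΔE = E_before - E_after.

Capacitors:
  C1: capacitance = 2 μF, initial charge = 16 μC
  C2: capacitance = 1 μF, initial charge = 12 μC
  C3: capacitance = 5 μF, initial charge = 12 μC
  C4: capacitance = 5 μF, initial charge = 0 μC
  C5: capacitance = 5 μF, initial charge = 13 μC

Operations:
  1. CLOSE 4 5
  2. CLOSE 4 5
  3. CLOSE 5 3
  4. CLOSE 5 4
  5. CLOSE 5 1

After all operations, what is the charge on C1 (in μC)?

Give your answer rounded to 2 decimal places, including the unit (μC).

Initial: C1(2μF, Q=16μC, V=8.00V), C2(1μF, Q=12μC, V=12.00V), C3(5μF, Q=12μC, V=2.40V), C4(5μF, Q=0μC, V=0.00V), C5(5μF, Q=13μC, V=2.60V)
Op 1: CLOSE 4-5: Q_total=13.00, C_total=10.00, V=1.30; Q4=6.50, Q5=6.50; dissipated=8.450
Op 2: CLOSE 4-5: Q_total=13.00, C_total=10.00, V=1.30; Q4=6.50, Q5=6.50; dissipated=0.000
Op 3: CLOSE 5-3: Q_total=18.50, C_total=10.00, V=1.85; Q5=9.25, Q3=9.25; dissipated=1.512
Op 4: CLOSE 5-4: Q_total=15.75, C_total=10.00, V=1.57; Q5=7.88, Q4=7.88; dissipated=0.378
Op 5: CLOSE 5-1: Q_total=23.88, C_total=7.00, V=3.41; Q5=17.05, Q1=6.82; dissipated=29.486
Final charges: Q1=6.82, Q2=12.00, Q3=9.25, Q4=7.88, Q5=17.05

Answer: 6.82 μC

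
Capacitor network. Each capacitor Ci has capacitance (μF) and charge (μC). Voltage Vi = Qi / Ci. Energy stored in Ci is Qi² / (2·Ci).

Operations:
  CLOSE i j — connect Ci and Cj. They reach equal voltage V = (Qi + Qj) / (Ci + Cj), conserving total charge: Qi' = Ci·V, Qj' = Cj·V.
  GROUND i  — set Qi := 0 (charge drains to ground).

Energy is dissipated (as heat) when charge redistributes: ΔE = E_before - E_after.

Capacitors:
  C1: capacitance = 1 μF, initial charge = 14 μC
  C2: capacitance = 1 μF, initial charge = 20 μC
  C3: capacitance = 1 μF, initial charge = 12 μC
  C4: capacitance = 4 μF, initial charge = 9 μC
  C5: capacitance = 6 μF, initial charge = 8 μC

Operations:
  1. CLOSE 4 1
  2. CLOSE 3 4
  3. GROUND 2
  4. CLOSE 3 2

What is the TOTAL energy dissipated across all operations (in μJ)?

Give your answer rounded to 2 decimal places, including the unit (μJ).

Answer: 286.37 μJ

Derivation:
Initial: C1(1μF, Q=14μC, V=14.00V), C2(1μF, Q=20μC, V=20.00V), C3(1μF, Q=12μC, V=12.00V), C4(4μF, Q=9μC, V=2.25V), C5(6μF, Q=8μC, V=1.33V)
Op 1: CLOSE 4-1: Q_total=23.00, C_total=5.00, V=4.60; Q4=18.40, Q1=4.60; dissipated=55.225
Op 2: CLOSE 3-4: Q_total=30.40, C_total=5.00, V=6.08; Q3=6.08, Q4=24.32; dissipated=21.904
Op 3: GROUND 2: Q2=0; energy lost=200.000
Op 4: CLOSE 3-2: Q_total=6.08, C_total=2.00, V=3.04; Q3=3.04, Q2=3.04; dissipated=9.242
Total dissipated: 286.371 μJ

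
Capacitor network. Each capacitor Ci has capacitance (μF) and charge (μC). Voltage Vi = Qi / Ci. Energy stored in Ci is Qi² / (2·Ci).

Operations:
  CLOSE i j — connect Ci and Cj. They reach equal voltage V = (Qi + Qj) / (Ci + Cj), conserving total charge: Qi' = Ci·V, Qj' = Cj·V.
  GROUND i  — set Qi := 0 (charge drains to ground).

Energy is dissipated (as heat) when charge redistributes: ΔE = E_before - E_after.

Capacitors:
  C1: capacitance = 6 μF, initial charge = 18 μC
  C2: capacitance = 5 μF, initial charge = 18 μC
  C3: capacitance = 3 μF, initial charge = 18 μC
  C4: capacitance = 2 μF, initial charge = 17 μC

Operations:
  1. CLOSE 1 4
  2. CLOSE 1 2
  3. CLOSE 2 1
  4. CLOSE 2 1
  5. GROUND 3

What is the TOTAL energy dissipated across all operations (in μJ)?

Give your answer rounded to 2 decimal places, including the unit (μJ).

Answer: 77.51 μJ

Derivation:
Initial: C1(6μF, Q=18μC, V=3.00V), C2(5μF, Q=18μC, V=3.60V), C3(3μF, Q=18μC, V=6.00V), C4(2μF, Q=17μC, V=8.50V)
Op 1: CLOSE 1-4: Q_total=35.00, C_total=8.00, V=4.38; Q1=26.25, Q4=8.75; dissipated=22.688
Op 2: CLOSE 1-2: Q_total=44.25, C_total=11.00, V=4.02; Q1=24.14, Q2=20.11; dissipated=0.819
Op 3: CLOSE 2-1: Q_total=44.25, C_total=11.00, V=4.02; Q2=20.11, Q1=24.14; dissipated=0.000
Op 4: CLOSE 2-1: Q_total=44.25, C_total=11.00, V=4.02; Q2=20.11, Q1=24.14; dissipated=0.000
Op 5: GROUND 3: Q3=0; energy lost=54.000
Total dissipated: 77.507 μJ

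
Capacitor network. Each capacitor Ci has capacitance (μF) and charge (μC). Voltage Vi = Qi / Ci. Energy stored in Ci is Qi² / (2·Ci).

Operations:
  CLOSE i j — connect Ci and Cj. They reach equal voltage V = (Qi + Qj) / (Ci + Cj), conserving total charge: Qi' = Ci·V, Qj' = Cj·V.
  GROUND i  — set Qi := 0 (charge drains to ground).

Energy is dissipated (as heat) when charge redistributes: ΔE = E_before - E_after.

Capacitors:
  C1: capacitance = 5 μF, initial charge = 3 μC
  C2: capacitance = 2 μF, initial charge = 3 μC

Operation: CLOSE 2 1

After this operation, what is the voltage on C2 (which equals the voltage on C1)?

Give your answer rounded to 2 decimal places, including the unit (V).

Initial: C1(5μF, Q=3μC, V=0.60V), C2(2μF, Q=3μC, V=1.50V)
Op 1: CLOSE 2-1: Q_total=6.00, C_total=7.00, V=0.86; Q2=1.71, Q1=4.29; dissipated=0.579

Answer: 0.86 V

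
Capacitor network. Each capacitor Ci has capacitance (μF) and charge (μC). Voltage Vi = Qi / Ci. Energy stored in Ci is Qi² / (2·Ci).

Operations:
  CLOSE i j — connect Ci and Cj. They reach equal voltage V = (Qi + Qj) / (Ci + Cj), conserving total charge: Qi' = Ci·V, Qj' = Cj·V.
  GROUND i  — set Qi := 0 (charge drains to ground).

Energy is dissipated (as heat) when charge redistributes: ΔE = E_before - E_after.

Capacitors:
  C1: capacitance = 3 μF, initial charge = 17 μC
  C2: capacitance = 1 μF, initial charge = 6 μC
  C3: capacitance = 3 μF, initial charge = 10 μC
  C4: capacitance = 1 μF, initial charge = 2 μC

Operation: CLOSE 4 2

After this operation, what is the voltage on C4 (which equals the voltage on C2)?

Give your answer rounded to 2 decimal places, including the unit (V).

Initial: C1(3μF, Q=17μC, V=5.67V), C2(1μF, Q=6μC, V=6.00V), C3(3μF, Q=10μC, V=3.33V), C4(1μF, Q=2μC, V=2.00V)
Op 1: CLOSE 4-2: Q_total=8.00, C_total=2.00, V=4.00; Q4=4.00, Q2=4.00; dissipated=4.000

Answer: 4.00 V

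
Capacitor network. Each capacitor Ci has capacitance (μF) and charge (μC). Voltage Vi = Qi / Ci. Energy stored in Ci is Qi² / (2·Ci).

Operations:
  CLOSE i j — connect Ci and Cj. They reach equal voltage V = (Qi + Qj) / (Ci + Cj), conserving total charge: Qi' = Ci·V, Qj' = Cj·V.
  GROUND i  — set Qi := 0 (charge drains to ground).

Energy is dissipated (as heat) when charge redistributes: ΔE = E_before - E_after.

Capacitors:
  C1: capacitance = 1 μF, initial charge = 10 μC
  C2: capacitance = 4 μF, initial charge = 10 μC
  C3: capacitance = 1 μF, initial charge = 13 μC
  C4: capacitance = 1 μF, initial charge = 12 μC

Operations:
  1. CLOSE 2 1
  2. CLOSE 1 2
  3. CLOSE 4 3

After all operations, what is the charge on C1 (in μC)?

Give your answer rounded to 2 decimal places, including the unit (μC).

Initial: C1(1μF, Q=10μC, V=10.00V), C2(4μF, Q=10μC, V=2.50V), C3(1μF, Q=13μC, V=13.00V), C4(1μF, Q=12μC, V=12.00V)
Op 1: CLOSE 2-1: Q_total=20.00, C_total=5.00, V=4.00; Q2=16.00, Q1=4.00; dissipated=22.500
Op 2: CLOSE 1-2: Q_total=20.00, C_total=5.00, V=4.00; Q1=4.00, Q2=16.00; dissipated=0.000
Op 3: CLOSE 4-3: Q_total=25.00, C_total=2.00, V=12.50; Q4=12.50, Q3=12.50; dissipated=0.250
Final charges: Q1=4.00, Q2=16.00, Q3=12.50, Q4=12.50

Answer: 4.00 μC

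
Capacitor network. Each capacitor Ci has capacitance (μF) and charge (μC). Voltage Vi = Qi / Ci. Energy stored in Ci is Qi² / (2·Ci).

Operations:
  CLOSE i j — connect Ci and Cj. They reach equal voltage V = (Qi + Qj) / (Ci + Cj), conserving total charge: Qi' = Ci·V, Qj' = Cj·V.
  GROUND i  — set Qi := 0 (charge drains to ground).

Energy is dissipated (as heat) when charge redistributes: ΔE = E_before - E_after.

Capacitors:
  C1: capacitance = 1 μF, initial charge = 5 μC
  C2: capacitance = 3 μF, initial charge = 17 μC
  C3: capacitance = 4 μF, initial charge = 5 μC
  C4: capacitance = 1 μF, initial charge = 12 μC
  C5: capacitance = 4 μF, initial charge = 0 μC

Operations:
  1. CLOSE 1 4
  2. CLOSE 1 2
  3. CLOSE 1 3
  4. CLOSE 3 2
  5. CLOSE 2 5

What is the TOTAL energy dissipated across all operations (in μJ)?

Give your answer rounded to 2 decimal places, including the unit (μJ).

Initial: C1(1μF, Q=5μC, V=5.00V), C2(3μF, Q=17μC, V=5.67V), C3(4μF, Q=5μC, V=1.25V), C4(1μF, Q=12μC, V=12.00V), C5(4μF, Q=0μC, V=0.00V)
Op 1: CLOSE 1-4: Q_total=17.00, C_total=2.00, V=8.50; Q1=8.50, Q4=8.50; dissipated=12.250
Op 2: CLOSE 1-2: Q_total=25.50, C_total=4.00, V=6.38; Q1=6.38, Q2=19.12; dissipated=3.010
Op 3: CLOSE 1-3: Q_total=11.38, C_total=5.00, V=2.27; Q1=2.27, Q3=9.10; dissipated=10.506
Op 4: CLOSE 3-2: Q_total=28.23, C_total=7.00, V=4.03; Q3=16.13, Q2=12.10; dissipated=14.409
Op 5: CLOSE 2-5: Q_total=12.10, C_total=7.00, V=1.73; Q2=5.18, Q5=6.91; dissipated=13.936
Total dissipated: 54.111 μJ

Answer: 54.11 μJ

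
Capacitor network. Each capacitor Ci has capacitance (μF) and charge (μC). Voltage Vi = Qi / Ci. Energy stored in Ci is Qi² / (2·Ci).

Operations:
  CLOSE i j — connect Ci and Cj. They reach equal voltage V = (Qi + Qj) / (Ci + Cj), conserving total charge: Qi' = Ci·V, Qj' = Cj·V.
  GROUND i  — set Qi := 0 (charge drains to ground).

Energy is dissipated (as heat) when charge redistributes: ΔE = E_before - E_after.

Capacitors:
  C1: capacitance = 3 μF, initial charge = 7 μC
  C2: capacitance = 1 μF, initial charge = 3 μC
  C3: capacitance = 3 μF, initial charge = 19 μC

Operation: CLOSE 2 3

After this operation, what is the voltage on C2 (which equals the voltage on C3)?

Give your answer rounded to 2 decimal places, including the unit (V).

Answer: 5.50 V

Derivation:
Initial: C1(3μF, Q=7μC, V=2.33V), C2(1μF, Q=3μC, V=3.00V), C3(3μF, Q=19μC, V=6.33V)
Op 1: CLOSE 2-3: Q_total=22.00, C_total=4.00, V=5.50; Q2=5.50, Q3=16.50; dissipated=4.167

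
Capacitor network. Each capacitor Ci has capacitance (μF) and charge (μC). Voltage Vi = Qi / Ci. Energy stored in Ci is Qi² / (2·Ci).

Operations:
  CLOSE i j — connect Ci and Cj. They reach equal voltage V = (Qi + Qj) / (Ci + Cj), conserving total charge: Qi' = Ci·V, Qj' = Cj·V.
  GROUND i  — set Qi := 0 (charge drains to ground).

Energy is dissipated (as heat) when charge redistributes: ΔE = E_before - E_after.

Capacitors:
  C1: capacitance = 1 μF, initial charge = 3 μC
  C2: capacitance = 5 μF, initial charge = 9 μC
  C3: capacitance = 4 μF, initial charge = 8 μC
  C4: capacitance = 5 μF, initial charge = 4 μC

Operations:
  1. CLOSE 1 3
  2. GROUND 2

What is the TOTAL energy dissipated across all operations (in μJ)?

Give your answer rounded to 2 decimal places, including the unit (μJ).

Initial: C1(1μF, Q=3μC, V=3.00V), C2(5μF, Q=9μC, V=1.80V), C3(4μF, Q=8μC, V=2.00V), C4(5μF, Q=4μC, V=0.80V)
Op 1: CLOSE 1-3: Q_total=11.00, C_total=5.00, V=2.20; Q1=2.20, Q3=8.80; dissipated=0.400
Op 2: GROUND 2: Q2=0; energy lost=8.100
Total dissipated: 8.500 μJ

Answer: 8.50 μJ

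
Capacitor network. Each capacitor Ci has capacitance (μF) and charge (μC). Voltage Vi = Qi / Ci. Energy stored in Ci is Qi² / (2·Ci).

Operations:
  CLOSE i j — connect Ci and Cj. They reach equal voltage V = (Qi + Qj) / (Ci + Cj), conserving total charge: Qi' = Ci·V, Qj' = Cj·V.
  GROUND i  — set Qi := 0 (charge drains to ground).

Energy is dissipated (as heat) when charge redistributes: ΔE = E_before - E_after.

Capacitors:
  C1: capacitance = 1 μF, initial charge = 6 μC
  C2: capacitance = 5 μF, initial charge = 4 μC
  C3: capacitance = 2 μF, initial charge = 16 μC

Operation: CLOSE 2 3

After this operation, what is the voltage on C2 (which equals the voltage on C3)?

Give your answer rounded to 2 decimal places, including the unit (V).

Answer: 2.86 V

Derivation:
Initial: C1(1μF, Q=6μC, V=6.00V), C2(5μF, Q=4μC, V=0.80V), C3(2μF, Q=16μC, V=8.00V)
Op 1: CLOSE 2-3: Q_total=20.00, C_total=7.00, V=2.86; Q2=14.29, Q3=5.71; dissipated=37.029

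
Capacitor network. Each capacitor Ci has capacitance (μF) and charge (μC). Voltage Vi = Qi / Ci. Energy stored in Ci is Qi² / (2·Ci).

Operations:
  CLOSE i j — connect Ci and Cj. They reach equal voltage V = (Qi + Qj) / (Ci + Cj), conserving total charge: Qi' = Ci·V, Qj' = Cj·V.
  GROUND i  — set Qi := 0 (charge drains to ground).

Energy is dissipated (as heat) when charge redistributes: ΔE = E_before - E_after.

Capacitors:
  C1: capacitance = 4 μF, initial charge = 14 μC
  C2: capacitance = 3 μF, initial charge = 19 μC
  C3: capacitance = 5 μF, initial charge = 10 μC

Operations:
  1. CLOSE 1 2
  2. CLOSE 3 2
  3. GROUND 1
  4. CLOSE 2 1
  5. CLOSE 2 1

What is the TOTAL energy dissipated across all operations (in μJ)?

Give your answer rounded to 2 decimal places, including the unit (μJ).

Initial: C1(4μF, Q=14μC, V=3.50V), C2(3μF, Q=19μC, V=6.33V), C3(5μF, Q=10μC, V=2.00V)
Op 1: CLOSE 1-2: Q_total=33.00, C_total=7.00, V=4.71; Q1=18.86, Q2=14.14; dissipated=6.881
Op 2: CLOSE 3-2: Q_total=24.14, C_total=8.00, V=3.02; Q3=15.09, Q2=9.05; dissipated=6.907
Op 3: GROUND 1: Q1=0; energy lost=44.449
Op 4: CLOSE 2-1: Q_total=9.05, C_total=7.00, V=1.29; Q2=3.88, Q1=5.17; dissipated=7.806
Op 5: CLOSE 2-1: Q_total=9.05, C_total=7.00, V=1.29; Q2=3.88, Q1=5.17; dissipated=0.000
Total dissipated: 66.043 μJ

Answer: 66.04 μJ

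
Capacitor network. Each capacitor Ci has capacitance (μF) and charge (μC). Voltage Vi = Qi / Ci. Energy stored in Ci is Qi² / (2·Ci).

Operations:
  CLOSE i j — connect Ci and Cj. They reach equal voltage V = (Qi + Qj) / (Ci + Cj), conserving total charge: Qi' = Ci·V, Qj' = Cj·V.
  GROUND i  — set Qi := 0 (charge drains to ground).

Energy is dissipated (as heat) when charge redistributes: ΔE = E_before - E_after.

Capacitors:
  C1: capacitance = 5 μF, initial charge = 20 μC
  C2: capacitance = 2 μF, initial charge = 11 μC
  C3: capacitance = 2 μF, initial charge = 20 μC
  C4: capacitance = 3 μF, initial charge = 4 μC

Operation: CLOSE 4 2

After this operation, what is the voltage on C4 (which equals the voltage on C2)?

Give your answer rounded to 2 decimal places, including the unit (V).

Initial: C1(5μF, Q=20μC, V=4.00V), C2(2μF, Q=11μC, V=5.50V), C3(2μF, Q=20μC, V=10.00V), C4(3μF, Q=4μC, V=1.33V)
Op 1: CLOSE 4-2: Q_total=15.00, C_total=5.00, V=3.00; Q4=9.00, Q2=6.00; dissipated=10.417

Answer: 3.00 V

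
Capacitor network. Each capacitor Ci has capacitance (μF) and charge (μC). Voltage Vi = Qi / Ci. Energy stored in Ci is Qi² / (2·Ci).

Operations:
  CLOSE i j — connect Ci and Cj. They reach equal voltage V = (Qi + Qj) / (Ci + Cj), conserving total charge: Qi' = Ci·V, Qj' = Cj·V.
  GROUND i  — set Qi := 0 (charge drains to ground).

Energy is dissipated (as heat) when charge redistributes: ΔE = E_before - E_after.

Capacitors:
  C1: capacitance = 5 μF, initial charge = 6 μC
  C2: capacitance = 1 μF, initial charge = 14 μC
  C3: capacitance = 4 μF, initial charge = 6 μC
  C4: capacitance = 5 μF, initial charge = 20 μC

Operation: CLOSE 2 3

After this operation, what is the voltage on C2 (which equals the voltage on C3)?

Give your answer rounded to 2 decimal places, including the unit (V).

Initial: C1(5μF, Q=6μC, V=1.20V), C2(1μF, Q=14μC, V=14.00V), C3(4μF, Q=6μC, V=1.50V), C4(5μF, Q=20μC, V=4.00V)
Op 1: CLOSE 2-3: Q_total=20.00, C_total=5.00, V=4.00; Q2=4.00, Q3=16.00; dissipated=62.500

Answer: 4.00 V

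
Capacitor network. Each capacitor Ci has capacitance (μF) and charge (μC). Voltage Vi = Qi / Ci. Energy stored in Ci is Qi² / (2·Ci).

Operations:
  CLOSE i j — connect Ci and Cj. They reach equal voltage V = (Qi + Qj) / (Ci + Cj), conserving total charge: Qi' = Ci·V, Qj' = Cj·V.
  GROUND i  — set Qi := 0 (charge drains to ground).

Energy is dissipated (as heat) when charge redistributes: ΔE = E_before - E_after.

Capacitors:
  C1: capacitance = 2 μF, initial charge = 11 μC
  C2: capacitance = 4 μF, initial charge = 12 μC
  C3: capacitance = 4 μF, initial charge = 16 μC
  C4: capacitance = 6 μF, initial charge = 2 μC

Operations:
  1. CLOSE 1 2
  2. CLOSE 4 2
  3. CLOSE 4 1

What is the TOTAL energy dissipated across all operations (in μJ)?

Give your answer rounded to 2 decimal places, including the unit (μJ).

Initial: C1(2μF, Q=11μC, V=5.50V), C2(4μF, Q=12μC, V=3.00V), C3(4μF, Q=16μC, V=4.00V), C4(6μF, Q=2μC, V=0.33V)
Op 1: CLOSE 1-2: Q_total=23.00, C_total=6.00, V=3.83; Q1=7.67, Q2=15.33; dissipated=4.167
Op 2: CLOSE 4-2: Q_total=17.33, C_total=10.00, V=1.73; Q4=10.40, Q2=6.93; dissipated=14.700
Op 3: CLOSE 4-1: Q_total=18.07, C_total=8.00, V=2.26; Q4=13.55, Q1=4.52; dissipated=3.308
Total dissipated: 22.174 μJ

Answer: 22.17 μJ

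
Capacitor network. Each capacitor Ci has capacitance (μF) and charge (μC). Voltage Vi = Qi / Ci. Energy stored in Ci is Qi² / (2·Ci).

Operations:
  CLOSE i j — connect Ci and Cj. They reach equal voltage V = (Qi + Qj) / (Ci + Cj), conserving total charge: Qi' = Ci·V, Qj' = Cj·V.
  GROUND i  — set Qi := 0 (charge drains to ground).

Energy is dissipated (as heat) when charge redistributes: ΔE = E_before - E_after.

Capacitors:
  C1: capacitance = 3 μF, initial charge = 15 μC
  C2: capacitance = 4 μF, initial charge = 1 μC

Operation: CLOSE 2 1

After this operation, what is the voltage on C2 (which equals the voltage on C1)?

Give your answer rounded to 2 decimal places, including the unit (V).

Initial: C1(3μF, Q=15μC, V=5.00V), C2(4μF, Q=1μC, V=0.25V)
Op 1: CLOSE 2-1: Q_total=16.00, C_total=7.00, V=2.29; Q2=9.14, Q1=6.86; dissipated=19.339

Answer: 2.29 V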